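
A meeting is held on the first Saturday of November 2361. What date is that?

November 1, 2361 is a Wednesday.
The first Saturday is therefore November 4 (3 days later).

November 4, 2361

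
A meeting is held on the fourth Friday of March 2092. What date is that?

March 28, 2092

March 1, 2092 is a Saturday.
The first Friday is therefore March 7 (6 days later).
The fourth Friday is 7 + 3×7 = March 28.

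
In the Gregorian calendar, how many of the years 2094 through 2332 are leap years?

57

Multiples of 4 in [2094,2332]: 60.
Of those, multiples of 100: 3 (not leap unless ÷400).
Multiples of 400: 0.
Leap years = 60 − 3 + 0 = 57.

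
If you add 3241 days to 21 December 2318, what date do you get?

November 5, 2327

+365 (one year) → Dec 21, 2319 (2876 left).
+366 (one year; includes Feb 29, 2320) → Dec 21, 2320 (2510 left).
+365 (one year) → Dec 21, 2321 (2145 left).
+365 (one year) → Dec 21, 2322 (1780 left).
+365 (one year) → Dec 21, 2323 (1415 left).
+366 (one year; includes Feb 29, 2324) → Dec 21, 2324 (1049 left).
+365 (one year) → Dec 21, 2325 (684 left).
+365 (one year) → Dec 21, 2326 (319 left).
Dec has 31 days: +11 → Jan 1, 2327 (308 left).
Jan has 31 days: +31 → Feb 1, 2327 (277 left).
Feb has 28 days: +28 → Mar 1, 2327 (249 left).
Mar has 31 days: +31 → Apr 1, 2327 (218 left).
Apr has 30 days: +30 → May 1, 2327 (188 left).
May has 31 days: +31 → Jun 1, 2327 (157 left).
Jun has 30 days: +30 → Jul 1, 2327 (127 left).
Jul has 31 days: +31 → Aug 1, 2327 (96 left).
Aug has 31 days: +31 → Sep 1, 2327 (65 left).
Sep has 30 days: +30 → Oct 1, 2327 (35 left).
Oct has 31 days: +31 → Nov 1, 2327 (4 left).
+4 → Nov 5, 2327.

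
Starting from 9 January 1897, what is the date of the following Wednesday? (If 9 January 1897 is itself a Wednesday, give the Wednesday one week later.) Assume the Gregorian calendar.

January 13, 1897

Jan 9, 1897 is a Saturday.
From Saturday to the next Wednesday is 4 days.
Jan 9, 1897 + 4 = Jan 13, 1897.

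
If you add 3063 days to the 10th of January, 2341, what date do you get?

May 31, 2349

+365 (one year) → Jan 10, 2342 (2698 left).
+365 (one year) → Jan 10, 2343 (2333 left).
+365 (one year) → Jan 10, 2344 (1968 left).
+366 (one year; includes Feb 29, 2344) → Jan 10, 2345 (1602 left).
+365 (one year) → Jan 10, 2346 (1237 left).
+365 (one year) → Jan 10, 2347 (872 left).
+365 (one year) → Jan 10, 2348 (507 left).
+366 (one year; includes Feb 29, 2348) → Jan 10, 2349 (141 left).
Jan has 31 days: +22 → Feb 1, 2349 (119 left).
Feb has 28 days: +28 → Mar 1, 2349 (91 left).
Mar has 31 days: +31 → Apr 1, 2349 (60 left).
Apr has 30 days: +30 → May 1, 2349 (30 left).
+30 → May 31, 2349.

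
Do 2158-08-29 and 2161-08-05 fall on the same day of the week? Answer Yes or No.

From Aug 29, 2158 to Aug 5, 2161 is 1072 days.
1072 mod 7 = 1, so they are different weekdays.
(Aug 29, 2158 is a Tuesday; Aug 5, 2161 is a Wednesday.)

No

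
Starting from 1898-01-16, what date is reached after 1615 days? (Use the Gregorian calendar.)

+365 (one year) → Jan 16, 1899 (1250 left).
+365 (one year) → Jan 16, 1900 (885 left).
+365 (one year) → Jan 16, 1901 (520 left).
+365 (one year) → Jan 16, 1902 (155 left).
Jan has 31 days: +16 → Feb 1, 1902 (139 left).
Feb has 28 days: +28 → Mar 1, 1902 (111 left).
Mar has 31 days: +31 → Apr 1, 1902 (80 left).
Apr has 30 days: +30 → May 1, 1902 (50 left).
May has 31 days: +31 → Jun 1, 1902 (19 left).
+19 → Jun 20, 1902.

June 20, 1902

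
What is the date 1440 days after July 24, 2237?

+365 (one year) → Jul 24, 2238 (1075 left).
+365 (one year) → Jul 24, 2239 (710 left).
+366 (one year; includes Feb 29, 2240) → Jul 24, 2240 (344 left).
Jul has 31 days: +8 → Aug 1, 2240 (336 left).
Aug has 31 days: +31 → Sep 1, 2240 (305 left).
Sep has 30 days: +30 → Oct 1, 2240 (275 left).
Oct has 31 days: +31 → Nov 1, 2240 (244 left).
Nov has 30 days: +30 → Dec 1, 2240 (214 left).
Dec has 31 days: +31 → Jan 1, 2241 (183 left).
Jan has 31 days: +31 → Feb 1, 2241 (152 left).
Feb has 28 days: +28 → Mar 1, 2241 (124 left).
Mar has 31 days: +31 → Apr 1, 2241 (93 left).
Apr has 30 days: +30 → May 1, 2241 (63 left).
May has 31 days: +31 → Jun 1, 2241 (32 left).
Jun has 30 days: +30 → Jul 1, 2241 (2 left).
+2 → Jul 3, 2241.

July 3, 2241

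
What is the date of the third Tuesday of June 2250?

June 1, 2250 is a Saturday.
The first Tuesday is therefore June 4 (3 days later).
The third Tuesday is 4 + 2×7 = June 18.

June 18, 2250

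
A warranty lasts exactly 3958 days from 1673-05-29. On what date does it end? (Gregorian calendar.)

March 30, 1684

+365 (one year) → May 29, 1674 (3593 left).
+365 (one year) → May 29, 1675 (3228 left).
+366 (one year; includes Feb 29, 1676) → May 29, 1676 (2862 left).
+365 (one year) → May 29, 1677 (2497 left).
+365 (one year) → May 29, 1678 (2132 left).
+365 (one year) → May 29, 1679 (1767 left).
+366 (one year; includes Feb 29, 1680) → May 29, 1680 (1401 left).
+365 (one year) → May 29, 1681 (1036 left).
+365 (one year) → May 29, 1682 (671 left).
+365 (one year) → May 29, 1683 (306 left).
May has 31 days: +3 → Jun 1, 1683 (303 left).
Jun has 30 days: +30 → Jul 1, 1683 (273 left).
Jul has 31 days: +31 → Aug 1, 1683 (242 left).
Aug has 31 days: +31 → Sep 1, 1683 (211 left).
Sep has 30 days: +30 → Oct 1, 1683 (181 left).
Oct has 31 days: +31 → Nov 1, 1683 (150 left).
Nov has 30 days: +30 → Dec 1, 1683 (120 left).
Dec has 31 days: +31 → Jan 1, 1684 (89 left).
Jan has 31 days: +31 → Feb 1, 1684 (58 left).
Feb has 29 days: +29 → Mar 1, 1684 (29 left).
+29 → Mar 30, 1684.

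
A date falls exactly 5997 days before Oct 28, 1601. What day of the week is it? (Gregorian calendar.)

First find the weekday of Oct 28, 1601. Doomsday rule: the anchor day for the 1600s is Tuesday. For year 01: 1÷12 = 0 r 1, and 1÷4 = 0, so 0+1+0 = 1.
Tuesday + 1 ≡ Wednesday — that's 1601's doomsday.
In October the doomsday date is Oct 10.
Oct 28 is 18 days after Oct 10; 18 mod 7 = 4, so Wednesday + 4 = Sunday.
5997 mod 7 = 5, so 5997 days before a Sunday is Sunday − 5 = Tuesday.

Tuesday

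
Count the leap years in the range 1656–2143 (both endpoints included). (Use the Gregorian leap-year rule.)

Multiples of 4 in [1656,2143]: 122.
Of those, multiples of 100: 5 (not leap unless ÷400).
Multiples of 400: 1.
Leap years = 122 − 5 + 1 = 118.

118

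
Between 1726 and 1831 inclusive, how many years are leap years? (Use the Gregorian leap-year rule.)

Multiples of 4 in [1726,1831]: 26.
Of those, multiples of 100: 1 (not leap unless ÷400).
Multiples of 400: 0.
Leap years = 26 − 1 + 0 = 25.

25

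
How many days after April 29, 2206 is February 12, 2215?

Apr 29, 2206 → Apr 29, 2207: 365 days.
Apr 29, 2207 → Apr 29, 2208: 366 days (Feb 29, 2208 is in that span).
Apr 29, 2208 → Apr 29, 2209: 365 days.
Apr 29, 2209 → Apr 29, 2210: 365 days.
Apr 29, 2210 → Apr 29, 2211: 365 days.
Apr 29, 2211 → Apr 29, 2212: 366 days (Feb 29, 2212 is in that span).
Apr 29, 2212 → Apr 29, 2213: 365 days.
Apr 29, 2213 → Apr 29, 2214: 365 days.
Apr 29, 2214 → May 29, 2214: 30 days (April has 30).
May 29, 2214 → Jun 29, 2214: 31 days (May has 31).
Jun 29, 2214 → Jul 29, 2214: 30 days (June has 30).
Jul 29, 2214 → Aug 29, 2214: 31 days (July has 31).
Aug 29, 2214 → Sep 29, 2214: 31 days (August has 31).
Sep 29, 2214 → Oct 29, 2214: 30 days (September has 30).
Oct 29, 2214 → Nov 29, 2214: 31 days (October has 31).
Nov 29, 2214 → Dec 29, 2214: 30 days (November has 30).
Dec 29, 2214 → Jan 29, 2215: 31 days (December has 31).
Jan 29, 2215 → Feb 12, 2215: 14 days.
Total: 3211 days.

3211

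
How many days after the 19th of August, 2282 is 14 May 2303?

Aug 19, 2282 → Aug 19, 2283: 365 days.
Aug 19, 2283 → Aug 19, 2284: 366 days (Feb 29, 2284 is in that span).
Aug 19, 2284 → Aug 19, 2285: 365 days.
Aug 19, 2285 → Aug 19, 2286: 365 days.
Aug 19, 2286 → Aug 19, 2287: 365 days.
Aug 19, 2287 → Aug 19, 2288: 366 days (Feb 29, 2288 is in that span).
Aug 19, 2288 → Aug 19, 2289: 365 days.
Aug 19, 2289 → Aug 19, 2290: 365 days.
Aug 19, 2290 → Aug 19, 2291: 365 days.
Aug 19, 2291 → Aug 19, 2292: 366 days (Feb 29, 2292 is in that span).
Aug 19, 2292 → Aug 19, 2293: 365 days.
Aug 19, 2293 → Aug 19, 2294: 365 days.
Aug 19, 2294 → Aug 19, 2295: 365 days.
Aug 19, 2295 → Aug 19, 2296: 366 days (Feb 29, 2296 is in that span).
Aug 19, 2296 → Aug 19, 2297: 365 days.
Aug 19, 2297 → Aug 19, 2298: 365 days.
Aug 19, 2298 → Aug 19, 2299: 365 days.
Aug 19, 2299 → Aug 19, 2300: 365 days.
Aug 19, 2300 → Aug 19, 2301: 365 days.
Aug 19, 2301 → Aug 19, 2302: 365 days.
Aug 19, 2302 → Sep 19, 2302: 31 days (August has 31).
Sep 19, 2302 → Oct 19, 2302: 30 days (September has 30).
Oct 19, 2302 → Nov 19, 2302: 31 days (October has 31).
Nov 19, 2302 → Dec 19, 2302: 30 days (November has 30).
Dec 19, 2302 → Jan 19, 2303: 31 days (December has 31).
Jan 19, 2303 → Feb 19, 2303: 31 days (January has 31).
Feb 19, 2303 → Mar 19, 2303: 28 days (February has 28).
Mar 19, 2303 → Apr 19, 2303: 31 days (March has 31).
Apr 19, 2303 → May 14, 2303: 25 days.
Total: 7572 days.

7572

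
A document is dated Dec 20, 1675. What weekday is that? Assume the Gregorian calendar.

Doomsday rule: the anchor day for the 1600s is Tuesday. For year 75: 75÷12 = 6 r 3, and 3÷4 = 0, so 6+3+0 = 9.
Tuesday + 9 ≡ Thursday — that's 1675's doomsday.
In December the doomsday date is Dec 12.
Dec 20 is 8 days after Dec 12; 8 mod 7 = 1, so Thursday + 1 = Friday.

Friday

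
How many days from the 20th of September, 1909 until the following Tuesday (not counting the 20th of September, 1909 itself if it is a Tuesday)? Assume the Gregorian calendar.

1

Sep 20, 1909 is a Monday.
From Monday to the next Tuesday is 1 day.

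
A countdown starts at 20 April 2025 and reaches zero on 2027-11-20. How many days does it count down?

Apr 20, 2025 → Apr 20, 2026: 365 days.
Apr 20, 2026 → Apr 20, 2027: 365 days.
Apr 20, 2027 → May 20, 2027: 30 days (April has 30).
May 20, 2027 → Jun 20, 2027: 31 days (May has 31).
Jun 20, 2027 → Jul 20, 2027: 30 days (June has 30).
Jul 20, 2027 → Aug 20, 2027: 31 days (July has 31).
Aug 20, 2027 → Sep 20, 2027: 31 days (August has 31).
Sep 20, 2027 → Oct 20, 2027: 30 days (September has 30).
Oct 20, 2027 → Nov 20, 2027: 31 days.
Total: 944 days.

944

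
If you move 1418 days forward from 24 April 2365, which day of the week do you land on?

First find the weekday of Apr 24, 2365. Doomsday rule: the anchor day for the 2300s is Wednesday. For year 65: 65÷12 = 5 r 5, and 5÷4 = 1, so 5+5+1 = 11.
Wednesday + 11 ≡ Sunday — that's 2365's doomsday.
In April the doomsday date is Apr 4.
Apr 24 is 20 days after Apr 4; 20 mod 7 = 6, so Sunday + 6 = Saturday.
1418 mod 7 = 4, so 1418 days after a Saturday is Saturday + 4 = Wednesday.

Wednesday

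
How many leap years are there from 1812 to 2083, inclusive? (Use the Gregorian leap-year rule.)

Multiples of 4 in [1812,2083]: 68.
Of those, multiples of 100: 2 (not leap unless ÷400).
Multiples of 400: 1.
Leap years = 68 − 2 + 1 = 67.

67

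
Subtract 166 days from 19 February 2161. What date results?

September 6, 2160

−19 → Jan 31, 2161 (end of Jan, 31 days; 147 left).
−31 → Dec 31, 2160 (end of Dec, 31 days; 116 left).
−31 → Nov 30, 2160 (end of Nov, 30 days; 85 left).
−30 → Oct 31, 2160 (end of Oct, 31 days; 55 left).
−31 → Sep 30, 2160 (end of Sep, 30 days; 24 left).
−24 → Sep 6, 2160.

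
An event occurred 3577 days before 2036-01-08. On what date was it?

−365 (one year) → Jan 8, 2035 (3212 left).
−365 (one year) → Jan 8, 2034 (2847 left).
−365 (one year) → Jan 8, 2033 (2482 left).
−366 (one year; includes Feb 29, 2032) → Jan 8, 2032 (2116 left).
−365 (one year) → Jan 8, 2031 (1751 left).
−365 (one year) → Jan 8, 2030 (1386 left).
−365 (one year) → Jan 8, 2029 (1021 left).
−366 (one year; includes Feb 29, 2028) → Jan 8, 2028 (655 left).
−365 (one year) → Jan 8, 2027 (290 left).
−8 → Dec 31, 2026 (end of Dec, 31 days; 282 left).
−31 → Nov 30, 2026 (end of Nov, 30 days; 251 left).
−30 → Oct 31, 2026 (end of Oct, 31 days; 221 left).
−31 → Sep 30, 2026 (end of Sep, 30 days; 190 left).
−30 → Aug 31, 2026 (end of Aug, 31 days; 160 left).
−31 → Jul 31, 2026 (end of Jul, 31 days; 129 left).
−31 → Jun 30, 2026 (end of Jun, 30 days; 98 left).
−30 → May 31, 2026 (end of May, 31 days; 68 left).
−31 → Apr 30, 2026 (end of Apr, 30 days; 37 left).
−30 → Mar 31, 2026 (end of Mar, 31 days; 7 left).
−7 → Mar 24, 2026.

March 24, 2026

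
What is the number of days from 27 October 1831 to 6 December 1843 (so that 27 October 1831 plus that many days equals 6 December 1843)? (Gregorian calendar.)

4423

Oct 27, 1831 → Oct 27, 1832: 366 days (Feb 29, 1832 is in that span).
Oct 27, 1832 → Oct 27, 1833: 365 days.
Oct 27, 1833 → Oct 27, 1834: 365 days.
Oct 27, 1834 → Oct 27, 1835: 365 days.
Oct 27, 1835 → Oct 27, 1836: 366 days (Feb 29, 1836 is in that span).
Oct 27, 1836 → Oct 27, 1837: 365 days.
Oct 27, 1837 → Oct 27, 1838: 365 days.
Oct 27, 1838 → Oct 27, 1839: 365 days.
Oct 27, 1839 → Oct 27, 1840: 366 days (Feb 29, 1840 is in that span).
Oct 27, 1840 → Oct 27, 1841: 365 days.
Oct 27, 1841 → Oct 27, 1842: 365 days.
Oct 27, 1842 → Oct 27, 1843: 365 days.
Oct 27, 1843 → Nov 27, 1843: 31 days (October has 31).
Nov 27, 1843 → Dec 6, 1843: 9 days.
Total: 4423 days.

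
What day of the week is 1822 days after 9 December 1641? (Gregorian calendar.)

Wednesday

Dec 9, 1641 is a Monday.
1822 mod 7 = 2, so 1822 days after a Monday is Monday + 2 = Wednesday.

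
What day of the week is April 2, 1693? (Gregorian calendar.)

Doomsday rule: the anchor day for the 1600s is Tuesday. For year 93: 93÷12 = 7 r 9, and 9÷4 = 2, so 7+9+2 = 18.
Tuesday + 18 ≡ Saturday — that's 1693's doomsday.
In April the doomsday date is Apr 4.
Apr 2 is 2 days before Apr 4; 2 mod 7 = 2, so Saturday − 2 = Thursday.

Thursday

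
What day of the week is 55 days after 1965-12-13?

Sunday

First find the weekday of Dec 13, 1965. Doomsday rule: the anchor day for the 1900s is Wednesday. For year 65: 65÷12 = 5 r 5, and 5÷4 = 1, so 5+5+1 = 11.
Wednesday + 11 ≡ Sunday — that's 1965's doomsday.
In December the doomsday date is Dec 12.
Dec 13 is 1 day after Dec 12; 1 mod 7 = 1, so Sunday + 1 = Monday.
55 mod 7 = 6, so 55 days after a Monday is Monday + 6 = Sunday.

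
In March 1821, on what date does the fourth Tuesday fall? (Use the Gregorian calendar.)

March 27, 1821

March 1, 1821 is a Thursday.
The first Tuesday is therefore March 6 (5 days later).
The fourth Tuesday is 6 + 3×7 = March 27.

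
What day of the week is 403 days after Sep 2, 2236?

First find the weekday of Sep 2, 2236. Doomsday rule: the anchor day for the 2200s is Friday. For year 36: 36÷12 = 3 r 0, and 0÷4 = 0, so 3+0+0 = 3.
Friday + 3 ≡ Monday — that's 2236's doomsday.
In September the doomsday date is Sep 5.
Sep 2 is 3 days before Sep 5; 3 mod 7 = 3, so Monday − 3 = Friday.
403 mod 7 = 4, so 403 days after a Friday is Friday + 4 = Tuesday.

Tuesday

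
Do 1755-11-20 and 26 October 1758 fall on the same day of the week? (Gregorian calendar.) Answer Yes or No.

From Nov 20, 1755 to Oct 26, 1758 is 1071 days.
1071 mod 7 = 0, so they are the same weekday.
(Nov 20, 1755 is a Thursday; Oct 26, 1758 is a Thursday.)

Yes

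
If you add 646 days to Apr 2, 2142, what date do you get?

January 8, 2144

+365 (one year) → Apr 2, 2143 (281 left).
Apr has 30 days: +29 → May 1, 2143 (252 left).
May has 31 days: +31 → Jun 1, 2143 (221 left).
Jun has 30 days: +30 → Jul 1, 2143 (191 left).
Jul has 31 days: +31 → Aug 1, 2143 (160 left).
Aug has 31 days: +31 → Sep 1, 2143 (129 left).
Sep has 30 days: +30 → Oct 1, 2143 (99 left).
Oct has 31 days: +31 → Nov 1, 2143 (68 left).
Nov has 30 days: +30 → Dec 1, 2143 (38 left).
Dec has 31 days: +31 → Jan 1, 2144 (7 left).
+7 → Jan 8, 2144.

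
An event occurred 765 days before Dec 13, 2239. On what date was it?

November 8, 2237

−365 (one year) → Dec 13, 2238 (400 left).
−13 → Nov 30, 2238 (end of Nov, 30 days; 387 left).
−30 → Oct 31, 2238 (end of Oct, 31 days; 357 left).
−31 → Sep 30, 2238 (end of Sep, 30 days; 326 left).
−30 → Aug 31, 2238 (end of Aug, 31 days; 296 left).
−31 → Jul 31, 2238 (end of Jul, 31 days; 265 left).
−31 → Jun 30, 2238 (end of Jun, 30 days; 234 left).
−30 → May 31, 2238 (end of May, 31 days; 204 left).
−31 → Apr 30, 2238 (end of Apr, 30 days; 173 left).
−30 → Mar 31, 2238 (end of Mar, 31 days; 143 left).
−31 → Feb 28, 2238 (end of Feb, 28 days; 112 left).
−28 → Jan 31, 2238 (end of Jan, 31 days; 84 left).
−31 → Dec 31, 2237 (end of Dec, 31 days; 53 left).
−31 → Nov 30, 2237 (end of Nov, 30 days; 22 left).
−22 → Nov 8, 2237.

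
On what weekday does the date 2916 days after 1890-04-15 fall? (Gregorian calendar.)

Apr 15, 1890 is a Tuesday.
2916 mod 7 = 4, so 2916 days after a Tuesday is Tuesday + 4 = Saturday.

Saturday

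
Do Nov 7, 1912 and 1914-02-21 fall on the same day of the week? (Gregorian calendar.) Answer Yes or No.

No

From Nov 7, 1912 to Feb 21, 1914 is 471 days.
471 mod 7 = 2, so they are different weekdays.
(Nov 7, 1912 is a Thursday; Feb 21, 1914 is a Saturday.)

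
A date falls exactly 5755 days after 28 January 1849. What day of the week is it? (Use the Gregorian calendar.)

Jan 28, 1849 is a Sunday.
5755 mod 7 = 1, so 5755 days after a Sunday is Sunday + 1 = Monday.

Monday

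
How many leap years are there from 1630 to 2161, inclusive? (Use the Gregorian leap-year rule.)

129

Multiples of 4 in [1630,2161]: 133.
Of those, multiples of 100: 5 (not leap unless ÷400).
Multiples of 400: 1.
Leap years = 133 − 5 + 1 = 129.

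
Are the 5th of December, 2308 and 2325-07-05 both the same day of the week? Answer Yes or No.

No

From Dec 5, 2308 to Jul 5, 2325 is 6056 days.
6056 mod 7 = 1, so they are different weekdays.
(Dec 5, 2308 is a Saturday; Jul 5, 2325 is a Sunday.)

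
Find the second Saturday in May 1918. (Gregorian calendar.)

May 11, 1918

May 1, 1918 is a Wednesday.
The first Saturday is therefore May 4 (3 days later).
The second Saturday is 4 + 1×7 = May 11.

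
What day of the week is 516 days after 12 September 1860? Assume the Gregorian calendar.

Monday

Sep 12, 1860 is a Wednesday.
516 mod 7 = 5, so 516 days after a Wednesday is Wednesday + 5 = Monday.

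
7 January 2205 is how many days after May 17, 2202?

966

May 17, 2202 → May 17, 2203: 365 days.
May 17, 2203 → May 17, 2204: 366 days (Feb 29, 2204 is in that span).
May 17, 2204 → Jun 17, 2204: 31 days (May has 31).
Jun 17, 2204 → Jul 17, 2204: 30 days (June has 30).
Jul 17, 2204 → Aug 17, 2204: 31 days (July has 31).
Aug 17, 2204 → Sep 17, 2204: 31 days (August has 31).
Sep 17, 2204 → Oct 17, 2204: 30 days (September has 30).
Oct 17, 2204 → Nov 17, 2204: 31 days (October has 31).
Nov 17, 2204 → Dec 17, 2204: 30 days (November has 30).
Dec 17, 2204 → Jan 7, 2205: 21 days.
Total: 966 days.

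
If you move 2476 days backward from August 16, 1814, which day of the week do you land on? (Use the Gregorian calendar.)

First find the weekday of Aug 16, 1814. Doomsday rule: the anchor day for the 1800s is Friday. For year 14: 14÷12 = 1 r 2, and 2÷4 = 0, so 1+2+0 = 3.
Friday + 3 ≡ Monday — that's 1814's doomsday.
In August the doomsday date is Aug 8.
Aug 16 is 8 days after Aug 8; 8 mod 7 = 1, so Monday + 1 = Tuesday.
2476 mod 7 = 5, so 2476 days before a Tuesday is Tuesday − 5 = Thursday.

Thursday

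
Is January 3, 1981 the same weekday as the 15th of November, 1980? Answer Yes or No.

Yes

From Nov 15, 1980 to Jan 3, 1981 is 49 days.
49 mod 7 = 0, so they are the same weekday.
(Nov 15, 1980 is a Saturday; Jan 3, 1981 is a Saturday.)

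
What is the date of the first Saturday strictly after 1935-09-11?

Sep 11, 1935 is a Wednesday.
From Wednesday to the next Saturday is 3 days.
Sep 11, 1935 + 3 = Sep 14, 1935.

September 14, 1935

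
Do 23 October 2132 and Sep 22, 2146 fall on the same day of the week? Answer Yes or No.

From Oct 23, 2132 to Sep 22, 2146 is 5082 days.
5082 mod 7 = 0, so they are the same weekday.
(Oct 23, 2132 is a Thursday; Sep 22, 2146 is a Thursday.)

Yes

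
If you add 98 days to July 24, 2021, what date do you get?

Jul has 31 days: +8 → Aug 1, 2021 (90 left).
Aug has 31 days: +31 → Sep 1, 2021 (59 left).
Sep has 30 days: +30 → Oct 1, 2021 (29 left).
+29 → Oct 30, 2021.

October 30, 2021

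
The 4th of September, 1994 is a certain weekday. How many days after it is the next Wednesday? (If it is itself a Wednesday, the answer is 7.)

Sep 4, 1994 is a Sunday.
From Sunday to the next Wednesday is 3 days.

3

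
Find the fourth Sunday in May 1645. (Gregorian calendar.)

May 1, 1645 is a Monday.
The first Sunday is therefore May 7 (6 days later).
The fourth Sunday is 7 + 3×7 = May 28.

May 28, 1645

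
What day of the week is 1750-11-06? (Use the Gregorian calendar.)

Doomsday rule: the anchor day for the 1700s is Sunday. For year 50: 50÷12 = 4 r 2, and 2÷4 = 0, so 4+2+0 = 6.
Sunday + 6 ≡ Saturday — that's 1750's doomsday.
In November the doomsday date is Nov 7.
Nov 6 is 1 day before Nov 7; 1 mod 7 = 1, so Saturday − 1 = Friday.

Friday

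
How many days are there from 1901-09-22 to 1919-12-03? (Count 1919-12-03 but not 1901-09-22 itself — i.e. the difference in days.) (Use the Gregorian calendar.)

Sep 22, 1901 → Sep 22, 1902: 365 days.
Sep 22, 1902 → Sep 22, 1903: 365 days.
Sep 22, 1903 → Sep 22, 1904: 366 days (Feb 29, 1904 is in that span).
Sep 22, 1904 → Sep 22, 1905: 365 days.
Sep 22, 1905 → Sep 22, 1906: 365 days.
Sep 22, 1906 → Sep 22, 1907: 365 days.
Sep 22, 1907 → Sep 22, 1908: 366 days (Feb 29, 1908 is in that span).
Sep 22, 1908 → Sep 22, 1909: 365 days.
Sep 22, 1909 → Sep 22, 1910: 365 days.
Sep 22, 1910 → Sep 22, 1911: 365 days.
Sep 22, 1911 → Sep 22, 1912: 366 days (Feb 29, 1912 is in that span).
Sep 22, 1912 → Sep 22, 1913: 365 days.
Sep 22, 1913 → Sep 22, 1914: 365 days.
Sep 22, 1914 → Sep 22, 1915: 365 days.
Sep 22, 1915 → Sep 22, 1916: 366 days (Feb 29, 1916 is in that span).
Sep 22, 1916 → Sep 22, 1917: 365 days.
Sep 22, 1917 → Sep 22, 1918: 365 days.
Sep 22, 1918 → Sep 22, 1919: 365 days.
Sep 22, 1919 → Oct 22, 1919: 30 days (September has 30).
Oct 22, 1919 → Nov 22, 1919: 31 days (October has 31).
Nov 22, 1919 → Dec 3, 1919: 11 days.
Total: 6646 days.

6646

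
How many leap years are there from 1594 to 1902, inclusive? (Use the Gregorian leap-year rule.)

74

Multiples of 4 in [1594,1902]: 77.
Of those, multiples of 100: 4 (not leap unless ÷400).
Multiples of 400: 1.
Leap years = 77 − 4 + 1 = 74.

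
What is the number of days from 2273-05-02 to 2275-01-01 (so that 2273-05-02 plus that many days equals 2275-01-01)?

May 2, 2273 → May 2, 2274: 365 days.
May 2, 2274 → Jun 2, 2274: 31 days (May has 31).
Jun 2, 2274 → Jul 2, 2274: 30 days (June has 30).
Jul 2, 2274 → Aug 2, 2274: 31 days (July has 31).
Aug 2, 2274 → Sep 2, 2274: 31 days (August has 31).
Sep 2, 2274 → Oct 2, 2274: 30 days (September has 30).
Oct 2, 2274 → Nov 2, 2274: 31 days (October has 31).
Nov 2, 2274 → Dec 2, 2274: 30 days (November has 30).
Dec 2, 2274 → Jan 1, 2275: 30 days.
Total: 609 days.

609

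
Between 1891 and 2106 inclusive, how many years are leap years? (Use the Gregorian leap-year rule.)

52

Multiples of 4 in [1891,2106]: 54.
Of those, multiples of 100: 3 (not leap unless ÷400).
Multiples of 400: 1.
Leap years = 54 − 3 + 1 = 52.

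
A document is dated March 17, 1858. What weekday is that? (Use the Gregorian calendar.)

Wednesday

Doomsday rule: the anchor day for the 1800s is Friday. For year 58: 58÷12 = 4 r 10, and 10÷4 = 2, so 4+10+2 = 16.
Friday + 16 ≡ Sunday — that's 1858's doomsday.
In March the doomsday date is Mar 14.
Mar 17 is 3 days after Mar 14; 3 mod 7 = 3, so Sunday + 3 = Wednesday.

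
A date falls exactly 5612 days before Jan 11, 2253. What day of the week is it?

Jan 11, 2253 is a Tuesday.
5612 mod 7 = 5, so 5612 days before a Tuesday is Tuesday − 5 = Thursday.

Thursday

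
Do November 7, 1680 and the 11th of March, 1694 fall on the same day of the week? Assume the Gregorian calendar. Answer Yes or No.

Yes

From Nov 7, 1680 to Mar 11, 1694 is 4872 days.
4872 mod 7 = 0, so they are the same weekday.
(Nov 7, 1680 is a Thursday; Mar 11, 1694 is a Thursday.)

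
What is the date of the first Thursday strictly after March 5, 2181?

March 8, 2181

Mar 5, 2181 is a Monday.
From Monday to the next Thursday is 3 days.
Mar 5, 2181 + 3 = Mar 8, 2181.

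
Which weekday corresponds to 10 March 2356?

Doomsday rule: the anchor day for the 2300s is Wednesday. For year 56: 56÷12 = 4 r 8, and 8÷4 = 2, so 4+8+2 = 14.
Wednesday + 14 ≡ Wednesday — that's 2356's doomsday.
In March the doomsday date is Mar 14.
Mar 10 is 4 days before Mar 14; 4 mod 7 = 4, so Wednesday − 4 = Saturday.

Saturday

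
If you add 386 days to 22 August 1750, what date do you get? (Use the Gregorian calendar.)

Aug has 31 days: +10 → Sep 1, 1750 (376 left).
Sep has 30 days: +30 → Oct 1, 1750 (346 left).
Oct has 31 days: +31 → Nov 1, 1750 (315 left).
Nov has 30 days: +30 → Dec 1, 1750 (285 left).
Dec has 31 days: +31 → Jan 1, 1751 (254 left).
Jan has 31 days: +31 → Feb 1, 1751 (223 left).
Feb has 28 days: +28 → Mar 1, 1751 (195 left).
Mar has 31 days: +31 → Apr 1, 1751 (164 left).
Apr has 30 days: +30 → May 1, 1751 (134 left).
May has 31 days: +31 → Jun 1, 1751 (103 left).
Jun has 30 days: +30 → Jul 1, 1751 (73 left).
Jul has 31 days: +31 → Aug 1, 1751 (42 left).
Aug has 31 days: +31 → Sep 1, 1751 (11 left).
+11 → Sep 12, 1751.

September 12, 1751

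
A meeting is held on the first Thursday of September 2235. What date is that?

September 1, 2235 is a Tuesday.
The first Thursday is therefore September 3 (2 days later).

September 3, 2235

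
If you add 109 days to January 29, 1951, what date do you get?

May 18, 1951

Jan has 31 days: +3 → Feb 1, 1951 (106 left).
Feb has 28 days: +28 → Mar 1, 1951 (78 left).
Mar has 31 days: +31 → Apr 1, 1951 (47 left).
Apr has 30 days: +30 → May 1, 1951 (17 left).
+17 → May 18, 1951.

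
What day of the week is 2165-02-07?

Doomsday rule: the anchor day for the 2100s is Sunday. For year 65: 65÷12 = 5 r 5, and 5÷4 = 1, so 5+5+1 = 11.
Sunday + 11 ≡ Thursday — that's 2165's doomsday.
In February the doomsday date is Feb 28 (2165 is not a leap year).
Feb 7 is 21 days before Feb 28; 21 mod 7 = 0, so Thursday − 0 = Thursday.

Thursday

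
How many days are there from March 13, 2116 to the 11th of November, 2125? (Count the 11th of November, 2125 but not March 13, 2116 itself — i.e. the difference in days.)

Mar 13, 2116 → Mar 13, 2117: 365 days.
Mar 13, 2117 → Mar 13, 2118: 365 days.
Mar 13, 2118 → Mar 13, 2119: 365 days.
Mar 13, 2119 → Mar 13, 2120: 366 days (Feb 29, 2120 is in that span).
Mar 13, 2120 → Mar 13, 2121: 365 days.
Mar 13, 2121 → Mar 13, 2122: 365 days.
Mar 13, 2122 → Mar 13, 2123: 365 days.
Mar 13, 2123 → Mar 13, 2124: 366 days (Feb 29, 2124 is in that span).
Mar 13, 2124 → Mar 13, 2125: 365 days.
Mar 13, 2125 → Apr 13, 2125: 31 days (March has 31).
Apr 13, 2125 → May 13, 2125: 30 days (April has 30).
May 13, 2125 → Jun 13, 2125: 31 days (May has 31).
Jun 13, 2125 → Jul 13, 2125: 30 days (June has 30).
Jul 13, 2125 → Aug 13, 2125: 31 days (July has 31).
Aug 13, 2125 → Sep 13, 2125: 31 days (August has 31).
Sep 13, 2125 → Oct 13, 2125: 30 days (September has 30).
Oct 13, 2125 → Nov 11, 2125: 29 days.
Total: 3530 days.

3530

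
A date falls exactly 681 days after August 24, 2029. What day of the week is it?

First find the weekday of Aug 24, 2029. Doomsday rule: the anchor day for the 2000s is Tuesday. For year 29: 29÷12 = 2 r 5, and 5÷4 = 1, so 2+5+1 = 8.
Tuesday + 8 ≡ Wednesday — that's 2029's doomsday.
In August the doomsday date is Aug 8.
Aug 24 is 16 days after Aug 8; 16 mod 7 = 2, so Wednesday + 2 = Friday.
681 mod 7 = 2, so 681 days after a Friday is Friday + 2 = Sunday.

Sunday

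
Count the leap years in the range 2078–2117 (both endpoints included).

9

Multiples of 4 in [2078,2117]: 10.
Of those, multiples of 100: 1 (not leap unless ÷400).
Multiples of 400: 0.
Leap years = 10 − 1 + 0 = 9.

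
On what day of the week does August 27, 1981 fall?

Thursday

Doomsday rule: the anchor day for the 1900s is Wednesday. For year 81: 81÷12 = 6 r 9, and 9÷4 = 2, so 6+9+2 = 17.
Wednesday + 17 ≡ Saturday — that's 1981's doomsday.
In August the doomsday date is Aug 8.
Aug 27 is 19 days after Aug 8; 19 mod 7 = 5, so Saturday + 5 = Thursday.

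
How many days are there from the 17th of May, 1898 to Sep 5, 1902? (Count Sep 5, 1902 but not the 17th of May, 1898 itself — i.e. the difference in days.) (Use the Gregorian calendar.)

May 17, 1898 → May 17, 1899: 365 days.
May 17, 1899 → May 17, 1900: 365 days.
May 17, 1900 → May 17, 1901: 365 days.
May 17, 1901 → May 17, 1902: 365 days.
May 17, 1902 → Jun 17, 1902: 31 days (May has 31).
Jun 17, 1902 → Jul 17, 1902: 30 days (June has 30).
Jul 17, 1902 → Aug 17, 1902: 31 days (July has 31).
Aug 17, 1902 → Sep 5, 1902: 19 days.
Total: 1571 days.

1571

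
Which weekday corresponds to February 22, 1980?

Friday

Doomsday rule: the anchor day for the 1900s is Wednesday. For year 80: 80÷12 = 6 r 8, and 8÷4 = 2, so 6+8+2 = 16.
Wednesday + 16 ≡ Friday — that's 1980's doomsday.
In February the doomsday date is Feb 29 (1980 is a leap year (divisible by 4)).
Feb 22 is 7 days before Feb 29; 7 mod 7 = 0, so Friday − 0 = Friday.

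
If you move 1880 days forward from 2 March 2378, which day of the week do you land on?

First find the weekday of Mar 2, 2378. Doomsday rule: the anchor day for the 2300s is Wednesday. For year 78: 78÷12 = 6 r 6, and 6÷4 = 1, so 6+6+1 = 13.
Wednesday + 13 ≡ Tuesday — that's 2378's doomsday.
In March the doomsday date is Mar 14.
Mar 2 is 12 days before Mar 14; 12 mod 7 = 5, so Tuesday − 5 = Thursday.
1880 mod 7 = 4, so 1880 days after a Thursday is Thursday + 4 = Monday.

Monday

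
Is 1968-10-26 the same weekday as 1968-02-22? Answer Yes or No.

From Feb 22, 1968 to Oct 26, 1968 is 247 days.
247 mod 7 = 2, so they are different weekdays.
(Feb 22, 1968 is a Thursday; Oct 26, 1968 is a Saturday.)

No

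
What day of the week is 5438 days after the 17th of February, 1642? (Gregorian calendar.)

Sunday

First find the weekday of Feb 17, 1642. Doomsday rule: the anchor day for the 1600s is Tuesday. For year 42: 42÷12 = 3 r 6, and 6÷4 = 1, so 3+6+1 = 10.
Tuesday + 10 ≡ Friday — that's 1642's doomsday.
In February the doomsday date is Feb 28 (1642 is not a leap year).
Feb 17 is 11 days before Feb 28; 11 mod 7 = 4, so Friday − 4 = Monday.
5438 mod 7 = 6, so 5438 days after a Monday is Monday + 6 = Sunday.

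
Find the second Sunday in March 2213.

March 1, 2213 is a Monday.
The first Sunday is therefore March 7 (6 days later).
The second Sunday is 7 + 1×7 = March 14.

March 14, 2213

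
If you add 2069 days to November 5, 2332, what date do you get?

+365 (one year) → Nov 5, 2333 (1704 left).
+365 (one year) → Nov 5, 2334 (1339 left).
+365 (one year) → Nov 5, 2335 (974 left).
+366 (one year; includes Feb 29, 2336) → Nov 5, 2336 (608 left).
+365 (one year) → Nov 5, 2337 (243 left).
Nov has 30 days: +26 → Dec 1, 2337 (217 left).
Dec has 31 days: +31 → Jan 1, 2338 (186 left).
Jan has 31 days: +31 → Feb 1, 2338 (155 left).
Feb has 28 days: +28 → Mar 1, 2338 (127 left).
Mar has 31 days: +31 → Apr 1, 2338 (96 left).
Apr has 30 days: +30 → May 1, 2338 (66 left).
May has 31 days: +31 → Jun 1, 2338 (35 left).
Jun has 30 days: +30 → Jul 1, 2338 (5 left).
+5 → Jul 6, 2338.

July 6, 2338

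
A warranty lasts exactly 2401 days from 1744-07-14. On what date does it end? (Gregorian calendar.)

+365 (one year) → Jul 14, 1745 (2036 left).
+365 (one year) → Jul 14, 1746 (1671 left).
+365 (one year) → Jul 14, 1747 (1306 left).
+366 (one year; includes Feb 29, 1748) → Jul 14, 1748 (940 left).
+365 (one year) → Jul 14, 1749 (575 left).
+365 (one year) → Jul 14, 1750 (210 left).
Jul has 31 days: +18 → Aug 1, 1750 (192 left).
Aug has 31 days: +31 → Sep 1, 1750 (161 left).
Sep has 30 days: +30 → Oct 1, 1750 (131 left).
Oct has 31 days: +31 → Nov 1, 1750 (100 left).
Nov has 30 days: +30 → Dec 1, 1750 (70 left).
Dec has 31 days: +31 → Jan 1, 1751 (39 left).
Jan has 31 days: +31 → Feb 1, 1751 (8 left).
+8 → Feb 9, 1751.

February 9, 1751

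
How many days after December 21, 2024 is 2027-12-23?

Dec 21, 2024 → Dec 21, 2025: 365 days.
Dec 21, 2025 → Dec 21, 2026: 365 days.
Dec 21, 2026 → Jan 21, 2027: 31 days (December has 31).
Jan 21, 2027 → Feb 21, 2027: 31 days (January has 31).
Feb 21, 2027 → Mar 21, 2027: 28 days (February has 28).
Mar 21, 2027 → Apr 21, 2027: 31 days (March has 31).
Apr 21, 2027 → May 21, 2027: 30 days (April has 30).
May 21, 2027 → Jun 21, 2027: 31 days (May has 31).
Jun 21, 2027 → Jul 21, 2027: 30 days (June has 30).
Jul 21, 2027 → Aug 21, 2027: 31 days (July has 31).
Aug 21, 2027 → Sep 21, 2027: 31 days (August has 31).
Sep 21, 2027 → Oct 21, 2027: 30 days (September has 30).
Oct 21, 2027 → Nov 21, 2027: 31 days (October has 31).
Nov 21, 2027 → Dec 21, 2027: 30 days (November has 30).
Dec 21, 2027 → Dec 23, 2027: 2 days.
Total: 1097 days.

1097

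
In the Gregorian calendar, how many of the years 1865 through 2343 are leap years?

Multiples of 4 in [1865,2343]: 119.
Of those, multiples of 100: 5 (not leap unless ÷400).
Multiples of 400: 1.
Leap years = 119 − 5 + 1 = 115.

115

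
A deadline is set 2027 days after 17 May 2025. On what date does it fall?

December 4, 2030

+365 (one year) → May 17, 2026 (1662 left).
+365 (one year) → May 17, 2027 (1297 left).
+366 (one year; includes Feb 29, 2028) → May 17, 2028 (931 left).
+365 (one year) → May 17, 2029 (566 left).
+365 (one year) → May 17, 2030 (201 left).
May has 31 days: +15 → Jun 1, 2030 (186 left).
Jun has 30 days: +30 → Jul 1, 2030 (156 left).
Jul has 31 days: +31 → Aug 1, 2030 (125 left).
Aug has 31 days: +31 → Sep 1, 2030 (94 left).
Sep has 30 days: +30 → Oct 1, 2030 (64 left).
Oct has 31 days: +31 → Nov 1, 2030 (33 left).
Nov has 30 days: +30 → Dec 1, 2030 (3 left).
+3 → Dec 4, 2030.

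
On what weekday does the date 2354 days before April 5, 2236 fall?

First find the weekday of Apr 5, 2236. Doomsday rule: the anchor day for the 2200s is Friday. For year 36: 36÷12 = 3 r 0, and 0÷4 = 0, so 3+0+0 = 3.
Friday + 3 ≡ Monday — that's 2236's doomsday.
In April the doomsday date is Apr 4.
Apr 5 is 1 day after Apr 4; 1 mod 7 = 1, so Monday + 1 = Tuesday.
2354 mod 7 = 2, so 2354 days before a Tuesday is Tuesday − 2 = Sunday.

Sunday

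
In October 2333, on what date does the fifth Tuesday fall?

October 1, 2333 is a Sunday.
The first Tuesday is therefore October 3 (2 days later).
The fifth Tuesday is 3 + 4×7 = October 31.

October 31, 2333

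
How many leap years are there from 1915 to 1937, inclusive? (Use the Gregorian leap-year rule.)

Multiples of 4 in [1915,1937]: 6.
Of those, multiples of 100: 0 (not leap unless ÷400).
Multiples of 400: 0.
Leap years = 6 − 0 + 0 = 6.

6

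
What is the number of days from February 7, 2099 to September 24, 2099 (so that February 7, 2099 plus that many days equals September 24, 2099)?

229

Feb 7, 2099 → Mar 7, 2099: 28 days (February has 28).
Mar 7, 2099 → Apr 7, 2099: 31 days (March has 31).
Apr 7, 2099 → May 7, 2099: 30 days (April has 30).
May 7, 2099 → Jun 7, 2099: 31 days (May has 31).
Jun 7, 2099 → Jul 7, 2099: 30 days (June has 30).
Jul 7, 2099 → Aug 7, 2099: 31 days (July has 31).
Aug 7, 2099 → Sep 7, 2099: 31 days (August has 31).
Sep 7, 2099 → Sep 24, 2099: 17 days.
Total: 229 days.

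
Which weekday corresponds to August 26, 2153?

Doomsday rule: the anchor day for the 2100s is Sunday. For year 53: 53÷12 = 4 r 5, and 5÷4 = 1, so 4+5+1 = 10.
Sunday + 10 ≡ Wednesday — that's 2153's doomsday.
In August the doomsday date is Aug 8.
Aug 26 is 18 days after Aug 8; 18 mod 7 = 4, so Wednesday + 4 = Sunday.

Sunday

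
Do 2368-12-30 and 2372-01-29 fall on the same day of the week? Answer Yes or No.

No

From Dec 30, 2368 to Jan 29, 2372 is 1125 days.
1125 mod 7 = 5, so they are different weekdays.
(Dec 30, 2368 is a Monday; Jan 29, 2372 is a Saturday.)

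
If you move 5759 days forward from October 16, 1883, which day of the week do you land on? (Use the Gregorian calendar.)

Sunday

Oct 16, 1883 is a Tuesday.
5759 mod 7 = 5, so 5759 days after a Tuesday is Tuesday + 5 = Sunday.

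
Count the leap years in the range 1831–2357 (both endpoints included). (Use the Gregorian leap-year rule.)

Multiples of 4 in [1831,2357]: 132.
Of those, multiples of 100: 5 (not leap unless ÷400).
Multiples of 400: 1.
Leap years = 132 − 5 + 1 = 128.

128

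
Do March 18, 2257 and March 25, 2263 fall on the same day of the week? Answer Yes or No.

Yes

From Mar 18, 2257 to Mar 25, 2263 is 2198 days.
2198 mod 7 = 0, so they are the same weekday.
(Mar 18, 2257 is a Wednesday; Mar 25, 2263 is a Wednesday.)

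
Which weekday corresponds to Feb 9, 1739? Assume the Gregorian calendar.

Doomsday rule: the anchor day for the 1700s is Sunday. For year 39: 39÷12 = 3 r 3, and 3÷4 = 0, so 3+3+0 = 6.
Sunday + 6 ≡ Saturday — that's 1739's doomsday.
In February the doomsday date is Feb 28 (1739 is not a leap year).
Feb 9 is 19 days before Feb 28; 19 mod 7 = 5, so Saturday − 5 = Monday.

Monday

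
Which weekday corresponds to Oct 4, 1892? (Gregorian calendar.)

Doomsday rule: the anchor day for the 1800s is Friday. For year 92: 92÷12 = 7 r 8, and 8÷4 = 2, so 7+8+2 = 17.
Friday + 17 ≡ Monday — that's 1892's doomsday.
In October the doomsday date is Oct 10.
Oct 4 is 6 days before Oct 10; 6 mod 7 = 6, so Monday − 6 = Tuesday.

Tuesday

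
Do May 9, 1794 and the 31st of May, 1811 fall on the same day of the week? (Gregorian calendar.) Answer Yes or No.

From May 9, 1794 to May 31, 1811 is 6230 days.
6230 mod 7 = 0, so they are the same weekday.
(May 9, 1794 is a Friday; May 31, 1811 is a Friday.)

Yes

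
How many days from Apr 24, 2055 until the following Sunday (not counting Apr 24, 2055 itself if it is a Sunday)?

1

Apr 24, 2055 is a Saturday.
From Saturday to the next Sunday is 1 day.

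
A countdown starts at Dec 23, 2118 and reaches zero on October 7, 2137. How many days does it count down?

6863

Dec 23, 2118 → Dec 23, 2119: 365 days.
Dec 23, 2119 → Dec 23, 2120: 366 days (Feb 29, 2120 is in that span).
Dec 23, 2120 → Dec 23, 2121: 365 days.
Dec 23, 2121 → Dec 23, 2122: 365 days.
Dec 23, 2122 → Dec 23, 2123: 365 days.
Dec 23, 2123 → Dec 23, 2124: 366 days (Feb 29, 2124 is in that span).
Dec 23, 2124 → Dec 23, 2125: 365 days.
Dec 23, 2125 → Dec 23, 2126: 365 days.
Dec 23, 2126 → Dec 23, 2127: 365 days.
Dec 23, 2127 → Dec 23, 2128: 366 days (Feb 29, 2128 is in that span).
Dec 23, 2128 → Dec 23, 2129: 365 days.
Dec 23, 2129 → Dec 23, 2130: 365 days.
Dec 23, 2130 → Dec 23, 2131: 365 days.
Dec 23, 2131 → Dec 23, 2132: 366 days (Feb 29, 2132 is in that span).
Dec 23, 2132 → Dec 23, 2133: 365 days.
Dec 23, 2133 → Dec 23, 2134: 365 days.
Dec 23, 2134 → Dec 23, 2135: 365 days.
Dec 23, 2135 → Dec 23, 2136: 366 days (Feb 29, 2136 is in that span).
Dec 23, 2136 → Jan 23, 2137: 31 days (December has 31).
Jan 23, 2137 → Feb 23, 2137: 31 days (January has 31).
Feb 23, 2137 → Mar 23, 2137: 28 days (February has 28).
Mar 23, 2137 → Apr 23, 2137: 31 days (March has 31).
Apr 23, 2137 → May 23, 2137: 30 days (April has 30).
May 23, 2137 → Jun 23, 2137: 31 days (May has 31).
Jun 23, 2137 → Jul 23, 2137: 30 days (June has 30).
Jul 23, 2137 → Aug 23, 2137: 31 days (July has 31).
Aug 23, 2137 → Sep 23, 2137: 31 days (August has 31).
Sep 23, 2137 → Oct 7, 2137: 14 days.
Total: 6863 days.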